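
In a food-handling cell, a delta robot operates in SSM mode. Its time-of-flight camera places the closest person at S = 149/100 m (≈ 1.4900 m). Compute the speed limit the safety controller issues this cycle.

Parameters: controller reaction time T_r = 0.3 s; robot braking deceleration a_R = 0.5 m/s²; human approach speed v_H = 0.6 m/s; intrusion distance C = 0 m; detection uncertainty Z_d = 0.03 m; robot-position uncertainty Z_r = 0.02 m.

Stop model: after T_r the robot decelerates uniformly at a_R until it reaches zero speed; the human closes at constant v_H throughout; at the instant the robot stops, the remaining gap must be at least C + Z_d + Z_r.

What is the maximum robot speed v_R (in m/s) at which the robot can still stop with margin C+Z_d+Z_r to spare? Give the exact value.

quadratic (1)·v² + (3/2)·v + (-63/50) = 0
  disc = (3/2)² − 4·(1)·(-63/50) = 729/100 ; √disc = 27/10
  v_R = (−(3/2) + 27/10) / (2·(1)) = 3/5 m/s
check:
T_s = v_R/a_R = (3/5)/(1/2) = 1.2000 s
reaction-phase robot travel = 0.6000·0.3000 = 0.1800 m
braking distance = 0.6000²/(2·0.5000) = 0.3600 m
human closes 0.6000·1.5000 = 0.9000 m
C+Z_d+Z_r = 0.0000+0.0300+0.0200 = 0.0500 m
sum ≈ 0.1800+0.3600+0.9000+0.0500 ≈ 1.4900 m = S ✓

v_R_max = 3/5 m/s = 0.6000 m/s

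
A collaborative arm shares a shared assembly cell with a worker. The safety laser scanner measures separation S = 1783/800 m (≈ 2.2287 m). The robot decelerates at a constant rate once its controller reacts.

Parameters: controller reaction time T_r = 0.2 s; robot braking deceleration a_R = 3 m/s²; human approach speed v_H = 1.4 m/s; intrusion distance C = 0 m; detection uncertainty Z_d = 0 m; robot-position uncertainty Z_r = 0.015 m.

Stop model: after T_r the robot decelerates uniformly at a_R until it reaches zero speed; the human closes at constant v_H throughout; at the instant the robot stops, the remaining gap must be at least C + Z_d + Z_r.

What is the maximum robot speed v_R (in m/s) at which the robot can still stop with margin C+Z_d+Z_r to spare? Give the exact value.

collect terms ⇒ (1/6)·v_R² + (2/3)·v_R + (-1547/800) = 0
  disc = (2/3)² − 4·(1/6)·(-1547/800) = 6241/3600 ; √disc = 79/60
  v_R = (−(2/3) + 79/60) / (2·(1/6)) = 39/20 m/s
check:
stop time T_s = (39/20)/3 = 0.6500 s
robot covers v_R·T_r = 1.9500·0.2000 = 0.3900 m before braking
robot covers 1.9500·0.6500 − ½·3.0000·0.6500² = 0.6338 m while stopping
human over T_r+T_s: 1.4000·(0.2000+0.6500) = 1.1900 m
margins: 0.0000+0.0000+0.0150 = 0.0150 m
sum ≈ 0.3900+0.6338+1.1900+0.0150 ≈ 2.2287 m = S ✓

v_R_max = 39/20 m/s = 1.9500 m/s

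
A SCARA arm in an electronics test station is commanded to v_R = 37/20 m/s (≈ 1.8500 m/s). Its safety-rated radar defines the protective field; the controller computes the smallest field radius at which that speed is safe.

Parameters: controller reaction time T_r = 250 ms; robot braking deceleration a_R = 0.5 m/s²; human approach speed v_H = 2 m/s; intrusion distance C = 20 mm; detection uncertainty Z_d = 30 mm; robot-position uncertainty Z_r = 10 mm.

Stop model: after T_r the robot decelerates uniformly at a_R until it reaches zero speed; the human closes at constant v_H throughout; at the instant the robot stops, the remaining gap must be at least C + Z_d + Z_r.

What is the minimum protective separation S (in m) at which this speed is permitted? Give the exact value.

S_min = 2369/200 m = 11.8450 m

braking lasts T_s = (37/20)/(1/2) = 3.7000 s
robot in T_r: 1.8500·0.2500 = 0.4625 m
braking distance = 1.8500²/(2·0.5000) = 3.4225 m
person approaches 2.0000·(0.2500+3.7000) = 7.9000 m
C+Z_d+Z_r = 0.0200+0.0300+0.0100 = 0.0600 m
S_min ≈ 0.4625+3.4225+7.9000+0.0600  ⇒  S_min = 2369/200 m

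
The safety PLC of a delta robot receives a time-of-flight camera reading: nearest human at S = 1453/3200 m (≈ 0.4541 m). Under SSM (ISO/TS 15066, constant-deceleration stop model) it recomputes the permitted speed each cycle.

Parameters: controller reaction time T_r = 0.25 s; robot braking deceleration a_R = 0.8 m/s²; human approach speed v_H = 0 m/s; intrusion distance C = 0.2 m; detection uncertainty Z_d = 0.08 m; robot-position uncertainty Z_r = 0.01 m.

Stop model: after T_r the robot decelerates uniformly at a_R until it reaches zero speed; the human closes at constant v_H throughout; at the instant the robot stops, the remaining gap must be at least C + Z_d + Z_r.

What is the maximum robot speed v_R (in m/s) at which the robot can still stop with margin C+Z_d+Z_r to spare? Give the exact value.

v_R_max = 7/20 m/s = 0.3500 m/s

quadratic (5/8)·v² + (1/4)·v + (-21/128) = 0
  disc = (1/4)² − 4·(5/8)·(-21/128) = 121/256 ; √disc = 11/16
  v_R = (−(1/4) + 11/16) / (2·(5/8)) = 7/20 m/s
check:
braking lasts T_s = (7/20)/(4/5) = 0.4375 s
reaction-phase robot travel = 0.3500·0.2500 = 0.0875 m
robot under decel: 0.3500²/(2·0.8000) = 0.0766 m
human over T_r+T_s: 0.0000·(0.2500+0.4375) = 0.0000 m
residual clearance needed = 0.2000+0.0800+0.0100 = 0.2900 m
sum ≈ 0.0875+0.0766+0.0000+0.2900 ≈ 0.4541 m = S ✓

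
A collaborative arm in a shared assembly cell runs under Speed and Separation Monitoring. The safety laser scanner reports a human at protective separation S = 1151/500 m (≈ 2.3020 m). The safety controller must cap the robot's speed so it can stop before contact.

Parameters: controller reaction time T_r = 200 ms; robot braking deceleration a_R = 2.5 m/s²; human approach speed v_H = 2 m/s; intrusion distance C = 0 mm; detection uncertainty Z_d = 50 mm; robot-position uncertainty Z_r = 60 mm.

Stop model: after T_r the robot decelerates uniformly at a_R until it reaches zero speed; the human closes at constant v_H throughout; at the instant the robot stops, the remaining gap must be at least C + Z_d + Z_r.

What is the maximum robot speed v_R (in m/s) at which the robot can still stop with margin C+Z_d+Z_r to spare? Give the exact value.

v_R_max = 7/5 m/s = 1.4000 m/s

quadratic (1/5)·v² + (1)·v + (-224/125) = 0
  disc = (1)² − 4·(1/5)·(-224/125) = 1521/625 ; √disc = 39/25
  v_R = (−(1) + 39/25) / (2·(1/5)) = 7/5 m/s
check:
T_s = v_R/a_R = (7/5)/(5/2) = 0.5600 s
robot covers v_R·T_r = 1.4000·0.2000 = 0.2800 m before braking
robot covers 1.4000·0.5600 − ½·2.5000·0.5600² = 0.3920 m while stopping
human over T_r+T_s: 2.0000·(0.2000+0.5600) = 1.5200 m
C+Z_d+Z_r = 0.0000+0.0500+0.0600 = 0.1100 m
sum ≈ 0.2800+0.3920+1.5200+0.1100 ≈ 2.3020 m = S ✓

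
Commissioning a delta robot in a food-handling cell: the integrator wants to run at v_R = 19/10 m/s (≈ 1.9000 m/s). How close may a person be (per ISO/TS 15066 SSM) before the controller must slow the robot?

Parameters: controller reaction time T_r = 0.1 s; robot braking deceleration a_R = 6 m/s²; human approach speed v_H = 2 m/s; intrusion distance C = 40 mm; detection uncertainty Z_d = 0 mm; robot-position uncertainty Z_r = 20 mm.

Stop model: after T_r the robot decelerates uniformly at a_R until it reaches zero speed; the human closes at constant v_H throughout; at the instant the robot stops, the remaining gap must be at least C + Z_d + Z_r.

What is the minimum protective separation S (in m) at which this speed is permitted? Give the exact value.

stop time T_s = (19/10)/6 = 0.3167 s
reaction-phase robot travel = 1.9000·0.1000 = 0.1900 m
robot covers 1.9000·0.3167 − ½·6.0000·0.3167² = 0.3008 m while stopping
person approaches 2.0000·(0.1000+0.3167) = 0.8333 m
residual clearance needed = 0.0400+0.0000+0.0200 = 0.0600 m
S_min ≈ 0.1900+0.3008+0.8333+0.0600  ⇒  S_min = 1661/1200 m

S_min = 1661/1200 m = 1.3842 m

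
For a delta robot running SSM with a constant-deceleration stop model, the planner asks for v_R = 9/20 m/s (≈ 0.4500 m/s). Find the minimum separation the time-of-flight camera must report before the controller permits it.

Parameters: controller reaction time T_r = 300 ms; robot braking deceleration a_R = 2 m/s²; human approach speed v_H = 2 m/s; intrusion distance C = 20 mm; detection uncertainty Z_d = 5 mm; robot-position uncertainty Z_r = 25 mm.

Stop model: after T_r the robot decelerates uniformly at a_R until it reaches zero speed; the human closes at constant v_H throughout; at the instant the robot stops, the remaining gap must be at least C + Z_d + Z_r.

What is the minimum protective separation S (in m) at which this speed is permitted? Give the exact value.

stop time T_s = (9/20)/2 = 0.2250 s
reaction-phase robot travel = 0.4500·0.3000 = 0.1350 m
robot covers 0.4500·0.2250 − ½·2.0000·0.2250² = 0.0506 m while stopping
human over T_r+T_s: 2.0000·(0.3000+0.2250) = 1.0500 m
margins: 0.0200+0.0050+0.0250 = 0.0500 m
S_min ≈ 0.1350+0.0506+1.0500+0.0500  ⇒  S_min = 2057/1600 m

S_min = 2057/1600 m = 1.2856 m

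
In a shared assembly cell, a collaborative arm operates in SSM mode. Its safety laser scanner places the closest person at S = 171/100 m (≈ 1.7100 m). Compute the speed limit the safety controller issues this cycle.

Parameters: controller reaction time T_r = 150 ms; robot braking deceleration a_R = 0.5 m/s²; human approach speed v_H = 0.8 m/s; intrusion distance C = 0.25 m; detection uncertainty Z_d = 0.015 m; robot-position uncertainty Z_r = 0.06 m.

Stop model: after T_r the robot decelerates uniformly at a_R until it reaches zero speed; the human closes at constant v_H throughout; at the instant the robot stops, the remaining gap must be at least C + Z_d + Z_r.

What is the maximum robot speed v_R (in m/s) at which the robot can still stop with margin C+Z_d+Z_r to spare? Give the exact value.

collect terms ⇒ (1)·v_R² + (7/4)·v_R + (-253/200) = 0
  disc = (7/4)² − 4·(1)·(-253/200) = 3249/400 ; √disc = 57/20
  v_R = (−(7/4) + 57/20) / (2·(1)) = 11/20 m/s
check:
stop time T_s = (11/20)/(1/2) = 1.1000 s
robot in T_r: 0.5500·0.1500 = 0.0825 m
robot under decel: 0.5500²/(2·0.5000) = 0.3025 m
person approaches 0.8000·(0.1500+1.1000) = 1.0000 m
margins: 0.2500+0.0150+0.0600 = 0.3250 m
sum ≈ 0.0825+0.3025+1.0000+0.3250 ≈ 1.7100 m = S ✓

v_R_max = 11/20 m/s = 0.5500 m/s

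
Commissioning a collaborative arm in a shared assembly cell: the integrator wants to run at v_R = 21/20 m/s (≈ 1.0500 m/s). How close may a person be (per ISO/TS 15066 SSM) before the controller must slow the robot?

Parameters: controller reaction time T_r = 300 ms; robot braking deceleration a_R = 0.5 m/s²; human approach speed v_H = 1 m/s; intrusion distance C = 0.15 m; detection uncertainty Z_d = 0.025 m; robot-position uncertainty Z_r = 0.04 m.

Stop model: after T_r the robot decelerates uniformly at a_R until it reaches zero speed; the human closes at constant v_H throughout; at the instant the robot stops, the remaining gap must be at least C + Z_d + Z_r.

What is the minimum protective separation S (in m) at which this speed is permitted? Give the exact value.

stop time T_s = (21/20)/(1/2) = 2.1000 s
robot in T_r: 1.0500·0.3000 = 0.3150 m
robot covers 1.0500·2.1000 − ½·0.5000·2.1000² = 1.1025 m while stopping
person approaches 1.0000·(0.3000+2.1000) = 2.4000 m
residual clearance needed = 0.1500+0.0250+0.0400 = 0.2150 m
S_min ≈ 0.3150+1.1025+2.4000+0.2150  ⇒  S_min = 1613/400 m

S_min = 1613/400 m = 4.0325 m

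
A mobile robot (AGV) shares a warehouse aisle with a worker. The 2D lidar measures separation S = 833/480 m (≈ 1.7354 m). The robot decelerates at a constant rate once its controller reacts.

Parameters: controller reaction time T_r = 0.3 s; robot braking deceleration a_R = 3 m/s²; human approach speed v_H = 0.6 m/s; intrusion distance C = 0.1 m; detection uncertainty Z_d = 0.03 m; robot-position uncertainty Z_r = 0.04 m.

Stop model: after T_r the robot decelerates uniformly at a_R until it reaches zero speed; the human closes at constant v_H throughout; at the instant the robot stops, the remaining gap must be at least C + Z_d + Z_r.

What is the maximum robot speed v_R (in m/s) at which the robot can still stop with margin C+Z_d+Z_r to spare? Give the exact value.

v_R_max = 7/4 m/s = 1.7500 m/s

collect terms ⇒ (1/6)·v_R² + (1/2)·v_R + (-133/96) = 0
  disc = (1/2)² − 4·(1/6)·(-133/96) = 169/144 ; √disc = 13/12
  v_R = (−(1/2) + 13/12) / (2·(1/6)) = 7/4 m/s
check:
braking lasts T_s = (7/4)/3 = 0.5833 s
reaction-phase robot travel = 1.7500·0.3000 = 0.5250 m
braking distance = 1.7500²/(2·3.0000) = 0.5104 m
person approaches 0.6000·(0.3000+0.5833) = 0.5300 m
margins: 0.1000+0.0300+0.0400 = 0.1700 m
sum ≈ 0.5250+0.5104+0.5300+0.1700 ≈ 1.7354 m = S ✓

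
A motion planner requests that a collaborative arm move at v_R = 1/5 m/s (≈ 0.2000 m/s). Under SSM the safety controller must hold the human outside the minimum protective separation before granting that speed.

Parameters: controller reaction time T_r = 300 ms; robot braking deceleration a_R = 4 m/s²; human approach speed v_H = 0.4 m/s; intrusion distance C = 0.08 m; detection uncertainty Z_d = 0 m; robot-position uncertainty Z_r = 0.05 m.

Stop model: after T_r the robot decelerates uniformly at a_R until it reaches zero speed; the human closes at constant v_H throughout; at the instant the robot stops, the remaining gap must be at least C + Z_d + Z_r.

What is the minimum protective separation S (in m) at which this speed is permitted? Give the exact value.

stop time T_s = (1/5)/4 = 0.0500 s
robot in T_r: 0.2000·0.3000 = 0.0600 m
robot covers 0.2000·0.0500 − ½·4.0000·0.0500² = 0.0050 m while stopping
human closes 0.4000·0.3500 = 0.1400 m
residual clearance needed = 0.0800+0.0000+0.0500 = 0.1300 m
S_min ≈ 0.0600+0.0050+0.1400+0.1300  ⇒  S_min = 67/200 m

S_min = 67/200 m = 0.3350 m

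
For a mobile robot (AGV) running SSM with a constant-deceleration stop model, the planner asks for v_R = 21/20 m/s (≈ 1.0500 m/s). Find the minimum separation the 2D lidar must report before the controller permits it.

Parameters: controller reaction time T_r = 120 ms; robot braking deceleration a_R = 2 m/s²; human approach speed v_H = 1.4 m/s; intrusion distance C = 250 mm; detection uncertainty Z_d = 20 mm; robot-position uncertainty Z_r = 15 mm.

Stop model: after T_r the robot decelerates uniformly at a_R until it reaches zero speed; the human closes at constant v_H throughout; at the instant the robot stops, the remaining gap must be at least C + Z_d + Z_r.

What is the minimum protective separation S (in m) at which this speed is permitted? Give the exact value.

T_s = v_R/a_R = (21/20)/2 = 0.5250 s
reaction-phase robot travel = 1.0500·0.1200 = 0.1260 m
robot covers 1.0500·0.5250 − ½·2.0000·0.5250² = 0.2756 m while stopping
person approaches 1.4000·(0.1200+0.5250) = 0.9030 m
margins: 0.2500+0.0200+0.0150 = 0.2850 m
S_min ≈ 0.1260+0.2756+0.9030+0.2850  ⇒  S_min = 12717/8000 m

S_min = 12717/8000 m = 1.5896 m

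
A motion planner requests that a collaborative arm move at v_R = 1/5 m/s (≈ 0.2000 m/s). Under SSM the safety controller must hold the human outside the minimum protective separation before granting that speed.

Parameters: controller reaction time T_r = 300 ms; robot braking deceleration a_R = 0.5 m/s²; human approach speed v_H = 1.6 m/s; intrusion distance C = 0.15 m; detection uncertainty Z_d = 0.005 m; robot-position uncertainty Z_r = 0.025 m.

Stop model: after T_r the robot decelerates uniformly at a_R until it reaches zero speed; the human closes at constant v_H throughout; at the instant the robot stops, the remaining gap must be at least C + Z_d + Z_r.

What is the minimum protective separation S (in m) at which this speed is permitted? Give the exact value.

stop time T_s = (1/5)/(1/2) = 0.4000 s
reaction-phase robot travel = 0.2000·0.3000 = 0.0600 m
robot under decel: 0.2000²/(2·0.5000) = 0.0400 m
human over T_r+T_s: 1.6000·(0.3000+0.4000) = 1.1200 m
margins: 0.1500+0.0050+0.0250 = 0.1800 m
S_min ≈ 0.0600+0.0400+1.1200+0.1800  ⇒  S_min = 7/5 m

S_min = 7/5 m = 1.4000 m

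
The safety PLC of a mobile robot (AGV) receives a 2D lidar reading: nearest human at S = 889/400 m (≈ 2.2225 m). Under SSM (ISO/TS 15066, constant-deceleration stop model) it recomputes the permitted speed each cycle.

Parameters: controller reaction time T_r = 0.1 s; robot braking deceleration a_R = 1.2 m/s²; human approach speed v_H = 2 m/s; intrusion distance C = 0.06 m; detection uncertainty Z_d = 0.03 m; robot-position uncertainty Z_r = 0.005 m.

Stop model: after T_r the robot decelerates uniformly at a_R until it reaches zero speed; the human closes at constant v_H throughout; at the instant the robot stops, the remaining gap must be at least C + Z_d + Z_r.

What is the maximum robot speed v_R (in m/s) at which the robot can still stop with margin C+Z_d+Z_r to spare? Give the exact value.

collect terms ⇒ (5/12)·v_R² + (53/30)·v_R + (-771/400) = 0
  disc = (53/30)² − 4·(5/12)·(-771/400) = 22801/3600 ; √disc = 151/60
  v_R = (−(53/30) + 151/60) / (2·(5/12)) = 9/10 m/s
check:
stop time T_s = (9/10)/(6/5) = 0.7500 s
robot covers v_R·T_r = 0.9000·0.1000 = 0.0900 m before braking
robot under decel: 0.9000²/(2·1.2000) = 0.3375 m
human closes 2.0000·0.8500 = 1.7000 m
residual clearance needed = 0.0600+0.0300+0.0050 = 0.0950 m
sum ≈ 0.0900+0.3375+1.7000+0.0950 ≈ 2.2225 m = S ✓

v_R_max = 9/10 m/s = 0.9000 m/s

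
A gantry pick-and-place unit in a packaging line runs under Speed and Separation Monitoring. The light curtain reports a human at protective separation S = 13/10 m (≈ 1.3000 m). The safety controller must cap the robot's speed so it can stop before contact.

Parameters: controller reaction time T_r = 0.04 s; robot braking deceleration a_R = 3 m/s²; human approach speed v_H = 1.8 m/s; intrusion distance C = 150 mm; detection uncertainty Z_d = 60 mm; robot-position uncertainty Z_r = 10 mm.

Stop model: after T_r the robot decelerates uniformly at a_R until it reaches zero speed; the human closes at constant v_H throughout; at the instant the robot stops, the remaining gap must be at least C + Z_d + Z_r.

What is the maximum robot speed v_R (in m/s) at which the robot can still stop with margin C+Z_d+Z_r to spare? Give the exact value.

v_R_max = 6/5 m/s = 1.2000 m/s

at the boundary: (1/6)·v² + (16/25)·v + (-126/125) = 0
  disc = (16/25)² − 4·(1/6)·(-126/125) = 676/625 ; √disc = 26/25
  v_R = (−(16/25) + 26/25) / (2·(1/6)) = 6/5 m/s
check:
braking lasts T_s = (6/5)/3 = 0.4000 s
robot covers v_R·T_r = 1.2000·0.0400 = 0.0480 m before braking
braking distance = 1.2000²/(2·3.0000) = 0.2400 m
human over T_r+T_s: 1.8000·(0.0400+0.4000) = 0.7920 m
residual clearance needed = 0.1500+0.0600+0.0100 = 0.2200 m
sum ≈ 0.0480+0.2400+0.7920+0.2200 ≈ 1.3000 m = S ✓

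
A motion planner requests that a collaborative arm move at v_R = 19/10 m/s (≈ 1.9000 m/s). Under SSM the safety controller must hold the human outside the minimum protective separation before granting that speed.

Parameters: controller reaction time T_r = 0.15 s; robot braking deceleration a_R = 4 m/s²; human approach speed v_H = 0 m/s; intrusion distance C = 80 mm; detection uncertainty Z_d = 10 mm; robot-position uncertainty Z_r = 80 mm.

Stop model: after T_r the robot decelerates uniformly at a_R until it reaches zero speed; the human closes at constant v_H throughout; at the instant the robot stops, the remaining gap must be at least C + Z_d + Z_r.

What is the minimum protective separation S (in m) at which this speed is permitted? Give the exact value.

S_min = 29/32 m = 0.9062 m

stop time T_s = (19/10)/4 = 0.4750 s
reaction-phase robot travel = 1.9000·0.1500 = 0.2850 m
robot covers 1.9000·0.4750 − ½·4.0000·0.4750² = 0.4512 m while stopping
human over T_r+T_s: 0.0000·(0.1500+0.4750) = 0.0000 m
C+Z_d+Z_r = 0.0800+0.0100+0.0800 = 0.1700 m
S_min ≈ 0.2850+0.4512+0.0000+0.1700  ⇒  S_min = 29/32 m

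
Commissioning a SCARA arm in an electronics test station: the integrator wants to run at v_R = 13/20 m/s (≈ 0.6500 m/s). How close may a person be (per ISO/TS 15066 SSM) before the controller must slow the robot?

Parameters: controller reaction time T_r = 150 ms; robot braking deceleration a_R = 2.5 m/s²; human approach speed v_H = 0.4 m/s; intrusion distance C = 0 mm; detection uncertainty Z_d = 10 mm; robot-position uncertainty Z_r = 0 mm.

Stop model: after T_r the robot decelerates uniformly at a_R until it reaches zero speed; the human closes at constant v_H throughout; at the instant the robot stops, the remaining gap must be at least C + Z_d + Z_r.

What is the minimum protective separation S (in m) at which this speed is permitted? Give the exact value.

S_min = 89/250 m = 0.3560 m

T_s = v_R/a_R = (13/20)/(5/2) = 0.2600 s
reaction-phase robot travel = 0.6500·0.1500 = 0.0975 m
robot covers 0.6500·0.2600 − ½·2.5000·0.2600² = 0.0845 m while stopping
human over T_r+T_s: 0.4000·(0.1500+0.2600) = 0.1640 m
margins: 0.0000+0.0100+0.0000 = 0.0100 m
S_min ≈ 0.0975+0.0845+0.1640+0.0100  ⇒  S_min = 89/250 m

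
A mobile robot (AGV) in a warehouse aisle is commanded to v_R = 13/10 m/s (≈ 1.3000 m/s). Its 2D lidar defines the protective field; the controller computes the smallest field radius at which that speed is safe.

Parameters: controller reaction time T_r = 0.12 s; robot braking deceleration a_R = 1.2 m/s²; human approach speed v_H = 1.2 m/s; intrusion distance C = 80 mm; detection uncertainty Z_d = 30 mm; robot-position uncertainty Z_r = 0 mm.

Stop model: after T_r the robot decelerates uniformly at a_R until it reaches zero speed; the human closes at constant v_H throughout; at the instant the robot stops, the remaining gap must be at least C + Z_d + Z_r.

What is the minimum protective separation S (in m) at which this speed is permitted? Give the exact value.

S_min = 2897/1200 m = 2.4142 m

T_s = v_R/a_R = (13/10)/(6/5) = 1.0833 s
reaction-phase robot travel = 1.3000·0.1200 = 0.1560 m
robot under decel: 1.3000²/(2·1.2000) = 0.7042 m
human over T_r+T_s: 1.2000·(0.1200+1.0833) = 1.4440 m
C+Z_d+Z_r = 0.0800+0.0300+0.0000 = 0.1100 m
S_min ≈ 0.1560+0.7042+1.4440+0.1100  ⇒  S_min = 2897/1200 m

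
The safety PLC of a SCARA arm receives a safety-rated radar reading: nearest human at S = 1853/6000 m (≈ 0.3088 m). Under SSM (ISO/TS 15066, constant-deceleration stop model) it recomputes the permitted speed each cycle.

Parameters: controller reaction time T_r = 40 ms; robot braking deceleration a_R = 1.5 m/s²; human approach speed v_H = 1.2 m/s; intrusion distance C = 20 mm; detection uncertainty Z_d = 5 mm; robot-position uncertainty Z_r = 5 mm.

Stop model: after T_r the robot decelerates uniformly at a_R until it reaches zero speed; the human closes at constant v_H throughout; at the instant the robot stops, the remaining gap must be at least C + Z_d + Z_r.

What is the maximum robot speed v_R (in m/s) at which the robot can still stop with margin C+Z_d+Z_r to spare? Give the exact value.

v_R_max = 1/4 m/s = 0.2500 m/s

at the boundary: (1/3)·v² + (21/25)·v + (-277/1200) = 0
  disc = (21/25)² − 4·(1/3)·(-277/1200) = 22801/22500 ; √disc = 151/150
  v_R = (−(21/25) + 151/150) / (2·(1/3)) = 1/4 m/s
check:
braking lasts T_s = (1/4)/(3/2) = 0.1667 s
robot covers v_R·T_r = 0.2500·0.0400 = 0.0100 m before braking
robot covers 0.2500·0.1667 − ½·1.5000·0.1667² = 0.0208 m while stopping
human over T_r+T_s: 1.2000·(0.0400+0.1667) = 0.2480 m
C+Z_d+Z_r = 0.0200+0.0050+0.0050 = 0.0300 m
sum ≈ 0.0100+0.0208+0.2480+0.0300 ≈ 0.3088 m = S ✓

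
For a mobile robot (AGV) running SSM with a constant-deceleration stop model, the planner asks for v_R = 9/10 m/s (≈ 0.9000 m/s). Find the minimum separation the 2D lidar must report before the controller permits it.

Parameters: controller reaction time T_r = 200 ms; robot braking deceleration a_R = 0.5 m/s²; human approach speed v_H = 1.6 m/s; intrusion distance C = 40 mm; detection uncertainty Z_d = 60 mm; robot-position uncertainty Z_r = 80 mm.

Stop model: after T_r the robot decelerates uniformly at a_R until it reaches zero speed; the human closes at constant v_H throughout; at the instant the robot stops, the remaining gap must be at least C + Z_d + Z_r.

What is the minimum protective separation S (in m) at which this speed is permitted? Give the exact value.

stop time T_s = (9/10)/(1/2) = 1.8000 s
reaction-phase robot travel = 0.9000·0.2000 = 0.1800 m
robot under decel: 0.9000²/(2·0.5000) = 0.8100 m
human over T_r+T_s: 1.6000·(0.2000+1.8000) = 3.2000 m
residual clearance needed = 0.0400+0.0600+0.0800 = 0.1800 m
S_min ≈ 0.1800+0.8100+3.2000+0.1800  ⇒  S_min = 437/100 m

S_min = 437/100 m = 4.3700 m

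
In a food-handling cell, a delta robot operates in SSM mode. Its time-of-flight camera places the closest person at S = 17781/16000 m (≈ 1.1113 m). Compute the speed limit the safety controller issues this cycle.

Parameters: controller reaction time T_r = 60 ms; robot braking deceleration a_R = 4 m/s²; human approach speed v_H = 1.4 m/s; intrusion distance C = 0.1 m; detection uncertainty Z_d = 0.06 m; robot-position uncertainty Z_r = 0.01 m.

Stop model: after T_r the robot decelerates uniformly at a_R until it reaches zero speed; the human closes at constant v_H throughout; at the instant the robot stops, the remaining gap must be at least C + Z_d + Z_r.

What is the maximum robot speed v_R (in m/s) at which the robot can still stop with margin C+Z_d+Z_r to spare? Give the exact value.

v_R_max = 29/20 m/s = 1.4500 m/s

quadratic (1/8)·v² + (41/100)·v + (-13717/16000) = 0
  disc = (41/100)² − 4·(1/8)·(-13717/16000) = 95481/160000 ; √disc = 309/400
  v_R = (−(41/100) + 309/400) / (2·(1/8)) = 29/20 m/s
check:
braking lasts T_s = (29/20)/4 = 0.3625 s
reaction-phase robot travel = 1.4500·0.0600 = 0.0870 m
robot under decel: 1.4500²/(2·4.0000) = 0.2628 m
human over T_r+T_s: 1.4000·(0.0600+0.3625) = 0.5915 m
margins: 0.1000+0.0600+0.0100 = 0.1700 m
sum ≈ 0.0870+0.2628+0.5915+0.1700 ≈ 1.1113 m = S ✓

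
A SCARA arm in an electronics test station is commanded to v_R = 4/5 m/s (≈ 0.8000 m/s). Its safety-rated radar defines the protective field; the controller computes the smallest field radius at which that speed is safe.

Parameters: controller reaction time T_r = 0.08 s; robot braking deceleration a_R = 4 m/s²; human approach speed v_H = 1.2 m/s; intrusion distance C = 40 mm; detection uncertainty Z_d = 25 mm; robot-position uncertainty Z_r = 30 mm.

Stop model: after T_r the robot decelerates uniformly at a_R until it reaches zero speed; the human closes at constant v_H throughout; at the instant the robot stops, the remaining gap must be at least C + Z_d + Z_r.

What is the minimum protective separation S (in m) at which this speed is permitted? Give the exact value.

braking lasts T_s = (4/5)/4 = 0.2000 s
robot covers v_R·T_r = 0.8000·0.0800 = 0.0640 m before braking
robot covers 0.8000·0.2000 − ½·4.0000·0.2000² = 0.0800 m while stopping
human over T_r+T_s: 1.2000·(0.0800+0.2000) = 0.3360 m
margins: 0.0400+0.0250+0.0300 = 0.0950 m
S_min ≈ 0.0640+0.0800+0.3360+0.0950  ⇒  S_min = 23/40 m

S_min = 23/40 m = 0.5750 m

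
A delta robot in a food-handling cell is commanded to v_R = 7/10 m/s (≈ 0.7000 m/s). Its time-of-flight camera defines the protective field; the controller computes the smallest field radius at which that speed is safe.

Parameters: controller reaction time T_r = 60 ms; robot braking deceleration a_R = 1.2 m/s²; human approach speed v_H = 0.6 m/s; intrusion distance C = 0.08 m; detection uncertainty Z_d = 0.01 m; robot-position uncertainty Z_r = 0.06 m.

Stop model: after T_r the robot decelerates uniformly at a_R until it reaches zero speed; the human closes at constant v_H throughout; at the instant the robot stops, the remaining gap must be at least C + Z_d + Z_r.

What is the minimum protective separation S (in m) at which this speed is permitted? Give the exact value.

T_s = v_R/a_R = (7/10)/(6/5) = 0.5833 s
reaction-phase robot travel = 0.7000·0.0600 = 0.0420 m
robot covers 0.7000·0.5833 − ½·1.2000·0.5833² = 0.2042 m while stopping
human over T_r+T_s: 0.6000·(0.0600+0.5833) = 0.3860 m
C+Z_d+Z_r = 0.0800+0.0100+0.0600 = 0.1500 m
S_min ≈ 0.0420+0.2042+0.3860+0.1500  ⇒  S_min = 4693/6000 m

S_min = 4693/6000 m = 0.7822 m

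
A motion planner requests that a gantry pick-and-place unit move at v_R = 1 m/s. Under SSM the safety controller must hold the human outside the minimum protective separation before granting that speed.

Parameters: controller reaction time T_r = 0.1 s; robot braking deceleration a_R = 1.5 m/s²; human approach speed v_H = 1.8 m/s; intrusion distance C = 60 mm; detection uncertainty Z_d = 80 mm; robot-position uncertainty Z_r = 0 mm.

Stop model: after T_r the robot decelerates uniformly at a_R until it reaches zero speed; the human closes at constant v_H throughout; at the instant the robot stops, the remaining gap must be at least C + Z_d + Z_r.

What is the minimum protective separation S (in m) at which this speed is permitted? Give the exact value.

S_min = 293/150 m = 1.9533 m

T_s = v_R/a_R = 1/(3/2) = 0.6667 s
robot covers v_R·T_r = 1.0000·0.1000 = 0.1000 m before braking
braking distance = 1.0000²/(2·1.5000) = 0.3333 m
person approaches 1.8000·(0.1000+0.6667) = 1.3800 m
margins: 0.0600+0.0800+0.0000 = 0.1400 m
S_min ≈ 0.1000+0.3333+1.3800+0.1400  ⇒  S_min = 293/150 m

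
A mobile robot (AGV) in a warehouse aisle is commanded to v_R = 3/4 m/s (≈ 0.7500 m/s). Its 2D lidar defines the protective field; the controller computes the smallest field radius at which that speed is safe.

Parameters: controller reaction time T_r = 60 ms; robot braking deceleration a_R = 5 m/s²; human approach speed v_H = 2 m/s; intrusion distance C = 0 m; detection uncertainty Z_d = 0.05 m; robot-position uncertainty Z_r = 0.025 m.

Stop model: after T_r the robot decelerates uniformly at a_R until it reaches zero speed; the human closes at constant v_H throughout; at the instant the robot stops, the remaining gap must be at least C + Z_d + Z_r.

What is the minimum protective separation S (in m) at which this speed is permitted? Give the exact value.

stop time T_s = (3/4)/5 = 0.1500 s
robot in T_r: 0.7500·0.0600 = 0.0450 m
robot covers 0.7500·0.1500 − ½·5.0000·0.1500² = 0.0563 m while stopping
person approaches 2.0000·(0.0600+0.1500) = 0.4200 m
margins: 0.0000+0.0500+0.0250 = 0.0750 m
S_min ≈ 0.0450+0.0563+0.4200+0.0750  ⇒  S_min = 477/800 m

S_min = 477/800 m = 0.5962 m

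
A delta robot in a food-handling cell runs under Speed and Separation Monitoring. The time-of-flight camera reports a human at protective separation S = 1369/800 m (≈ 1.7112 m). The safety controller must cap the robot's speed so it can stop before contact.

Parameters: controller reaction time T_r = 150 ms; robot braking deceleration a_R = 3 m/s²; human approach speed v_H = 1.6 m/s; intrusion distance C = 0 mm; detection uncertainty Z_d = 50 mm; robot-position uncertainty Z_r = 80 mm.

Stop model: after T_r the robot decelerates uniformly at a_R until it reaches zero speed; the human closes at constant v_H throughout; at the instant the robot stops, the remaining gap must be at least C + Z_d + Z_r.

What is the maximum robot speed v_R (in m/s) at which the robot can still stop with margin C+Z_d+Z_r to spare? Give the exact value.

v_R_max = 29/20 m/s = 1.4500 m/s

quadratic (1/6)·v² + (41/60)·v + (-1073/800) = 0
  disc = (41/60)² − 4·(1/6)·(-1073/800) = 49/36 ; √disc = 7/6
  v_R = (−(41/60) + 7/6) / (2·(1/6)) = 29/20 m/s
check:
braking lasts T_s = (29/20)/3 = 0.4833 s
robot covers v_R·T_r = 1.4500·0.1500 = 0.2175 m before braking
braking distance = 1.4500²/(2·3.0000) = 0.3504 m
human closes 1.6000·0.6333 = 1.0133 m
residual clearance needed = 0.0000+0.0500+0.0800 = 0.1300 m
sum ≈ 0.2175+0.3504+1.0133+0.1300 ≈ 1.7112 m = S ✓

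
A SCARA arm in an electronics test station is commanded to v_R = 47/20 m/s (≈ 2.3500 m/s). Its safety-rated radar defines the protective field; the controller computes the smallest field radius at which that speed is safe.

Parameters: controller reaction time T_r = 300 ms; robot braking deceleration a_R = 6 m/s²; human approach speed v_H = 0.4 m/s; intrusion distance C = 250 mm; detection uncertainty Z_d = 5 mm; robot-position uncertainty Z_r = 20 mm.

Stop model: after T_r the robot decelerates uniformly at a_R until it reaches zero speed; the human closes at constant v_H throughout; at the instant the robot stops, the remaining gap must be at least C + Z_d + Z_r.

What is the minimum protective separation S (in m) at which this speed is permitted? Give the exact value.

S_min = 2747/1600 m = 1.7169 m

braking lasts T_s = (47/20)/6 = 0.3917 s
reaction-phase robot travel = 2.3500·0.3000 = 0.7050 m
robot under decel: 2.3500²/(2·6.0000) = 0.4602 m
human closes 0.4000·0.6917 = 0.2767 m
C+Z_d+Z_r = 0.2500+0.0050+0.0200 = 0.2750 m
S_min ≈ 0.7050+0.4602+0.2767+0.2750  ⇒  S_min = 2747/1600 m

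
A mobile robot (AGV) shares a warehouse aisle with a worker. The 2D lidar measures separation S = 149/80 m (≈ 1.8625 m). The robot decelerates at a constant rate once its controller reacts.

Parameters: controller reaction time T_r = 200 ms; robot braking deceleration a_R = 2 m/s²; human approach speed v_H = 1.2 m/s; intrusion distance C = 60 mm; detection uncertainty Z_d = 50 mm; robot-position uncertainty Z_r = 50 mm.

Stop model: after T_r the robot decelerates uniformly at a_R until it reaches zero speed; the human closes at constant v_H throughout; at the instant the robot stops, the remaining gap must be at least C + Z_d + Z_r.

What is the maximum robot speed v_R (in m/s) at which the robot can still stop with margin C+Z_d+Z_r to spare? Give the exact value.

v_R_max = 13/10 m/s = 1.3000 m/s

collect terms ⇒ (1/4)·v_R² + (4/5)·v_R + (-117/80) = 0
  disc = (4/5)² − 4·(1/4)·(-117/80) = 841/400 ; √disc = 29/20
  v_R = (−(4/5) + 29/20) / (2·(1/4)) = 13/10 m/s
check:
braking lasts T_s = (13/10)/2 = 0.6500 s
robot in T_r: 1.3000·0.2000 = 0.2600 m
robot covers 1.3000·0.6500 − ½·2.0000·0.6500² = 0.4225 m while stopping
person approaches 1.2000·(0.2000+0.6500) = 1.0200 m
margins: 0.0600+0.0500+0.0500 = 0.1600 m
sum ≈ 0.2600+0.4225+1.0200+0.1600 ≈ 1.8625 m = S ✓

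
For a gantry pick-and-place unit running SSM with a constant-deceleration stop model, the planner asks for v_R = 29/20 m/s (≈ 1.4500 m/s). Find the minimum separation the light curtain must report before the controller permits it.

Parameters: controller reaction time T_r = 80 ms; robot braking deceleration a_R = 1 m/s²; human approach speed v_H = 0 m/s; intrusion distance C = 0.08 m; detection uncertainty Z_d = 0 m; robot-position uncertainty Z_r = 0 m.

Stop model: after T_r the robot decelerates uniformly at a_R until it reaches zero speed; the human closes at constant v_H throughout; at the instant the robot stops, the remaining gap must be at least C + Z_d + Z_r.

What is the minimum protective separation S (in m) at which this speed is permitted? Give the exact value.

S_min = 4989/4000 m = 1.2472 m

braking lasts T_s = (29/20)/1 = 1.4500 s
robot covers v_R·T_r = 1.4500·0.0800 = 0.1160 m before braking
robot covers 1.4500·1.4500 − ½·1.0000·1.4500² = 1.0513 m while stopping
person approaches 0.0000·(0.0800+1.4500) = 0.0000 m
residual clearance needed = 0.0800+0.0000+0.0000 = 0.0800 m
S_min ≈ 0.1160+1.0513+0.0000+0.0800  ⇒  S_min = 4989/4000 m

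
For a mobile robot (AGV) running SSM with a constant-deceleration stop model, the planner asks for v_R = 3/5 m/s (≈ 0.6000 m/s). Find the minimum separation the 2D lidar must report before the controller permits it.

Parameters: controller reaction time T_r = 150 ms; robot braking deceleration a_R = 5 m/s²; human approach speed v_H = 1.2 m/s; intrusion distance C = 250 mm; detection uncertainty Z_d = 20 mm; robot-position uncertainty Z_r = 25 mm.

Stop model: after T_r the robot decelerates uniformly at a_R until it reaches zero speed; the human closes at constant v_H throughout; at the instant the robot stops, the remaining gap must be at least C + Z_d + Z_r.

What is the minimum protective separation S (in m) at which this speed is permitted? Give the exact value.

braking lasts T_s = (3/5)/5 = 0.1200 s
reaction-phase robot travel = 0.6000·0.1500 = 0.0900 m
braking distance = 0.6000²/(2·5.0000) = 0.0360 m
human closes 1.2000·0.2700 = 0.3240 m
residual clearance needed = 0.2500+0.0200+0.0250 = 0.2950 m
S_min ≈ 0.0900+0.0360+0.3240+0.2950  ⇒  S_min = 149/200 m

S_min = 149/200 m = 0.7450 m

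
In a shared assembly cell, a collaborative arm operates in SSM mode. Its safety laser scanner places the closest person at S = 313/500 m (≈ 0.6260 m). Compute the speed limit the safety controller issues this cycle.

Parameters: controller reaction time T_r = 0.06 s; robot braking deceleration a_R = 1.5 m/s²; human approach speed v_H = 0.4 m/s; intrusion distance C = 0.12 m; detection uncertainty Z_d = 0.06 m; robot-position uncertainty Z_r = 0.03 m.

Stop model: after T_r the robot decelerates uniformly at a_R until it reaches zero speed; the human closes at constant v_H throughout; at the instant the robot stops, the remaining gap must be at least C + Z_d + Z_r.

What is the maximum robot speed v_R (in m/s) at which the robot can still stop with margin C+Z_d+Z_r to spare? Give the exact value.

v_R_max = 7/10 m/s = 0.7000 m/s

at the boundary: (1/3)·v² + (49/150)·v + (-49/125) = 0
  disc = (49/150)² − 4·(1/3)·(-49/125) = 14161/22500 ; √disc = 119/150
  v_R = (−(49/150) + 119/150) / (2·(1/3)) = 7/10 m/s
check:
braking lasts T_s = (7/10)/(3/2) = 0.4667 s
robot covers v_R·T_r = 0.7000·0.0600 = 0.0420 m before braking
braking distance = 0.7000²/(2·1.5000) = 0.1633 m
human closes 0.4000·0.5267 = 0.2107 m
C+Z_d+Z_r = 0.1200+0.0600+0.0300 = 0.2100 m
sum ≈ 0.0420+0.1633+0.2107+0.2100 ≈ 0.6260 m = S ✓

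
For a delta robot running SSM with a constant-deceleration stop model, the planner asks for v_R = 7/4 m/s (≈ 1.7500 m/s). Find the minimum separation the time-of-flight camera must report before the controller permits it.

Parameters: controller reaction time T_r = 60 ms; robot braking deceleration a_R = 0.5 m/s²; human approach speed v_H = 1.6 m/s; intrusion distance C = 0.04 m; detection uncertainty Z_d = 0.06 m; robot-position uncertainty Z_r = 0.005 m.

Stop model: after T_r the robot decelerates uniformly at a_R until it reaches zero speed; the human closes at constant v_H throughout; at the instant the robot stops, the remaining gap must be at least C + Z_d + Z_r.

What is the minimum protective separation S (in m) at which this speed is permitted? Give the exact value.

S_min = 17937/2000 m = 8.9685 m

T_s = v_R/a_R = (7/4)/(1/2) = 3.5000 s
robot covers v_R·T_r = 1.7500·0.0600 = 0.1050 m before braking
robot under decel: 1.7500²/(2·0.5000) = 3.0625 m
human over T_r+T_s: 1.6000·(0.0600+3.5000) = 5.6960 m
margins: 0.0400+0.0600+0.0050 = 0.1050 m
S_min ≈ 0.1050+3.0625+5.6960+0.1050  ⇒  S_min = 17937/2000 m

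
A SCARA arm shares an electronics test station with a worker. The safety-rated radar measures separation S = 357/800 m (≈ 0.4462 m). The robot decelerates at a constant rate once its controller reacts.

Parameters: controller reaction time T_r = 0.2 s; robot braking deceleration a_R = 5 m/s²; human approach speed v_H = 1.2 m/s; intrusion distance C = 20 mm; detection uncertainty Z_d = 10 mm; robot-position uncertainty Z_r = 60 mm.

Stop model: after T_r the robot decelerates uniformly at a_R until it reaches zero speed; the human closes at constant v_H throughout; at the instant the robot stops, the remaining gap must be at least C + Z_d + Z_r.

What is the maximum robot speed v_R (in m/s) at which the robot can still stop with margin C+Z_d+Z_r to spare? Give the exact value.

v_R_max = 1/4 m/s = 0.2500 m/s

at the boundary: (1/10)·v² + (11/25)·v + (-93/800) = 0
  disc = (11/25)² − 4·(1/10)·(-93/800) = 2401/10000 ; √disc = 49/100
  v_R = (−(11/25) + 49/100) / (2·(1/10)) = 1/4 m/s
check:
stop time T_s = (1/4)/5 = 0.0500 s
reaction-phase robot travel = 0.2500·0.2000 = 0.0500 m
braking distance = 0.2500²/(2·5.0000) = 0.0063 m
person approaches 1.2000·(0.2000+0.0500) = 0.3000 m
margins: 0.0200+0.0100+0.0600 = 0.0900 m
sum ≈ 0.0500+0.0063+0.3000+0.0900 ≈ 0.4462 m = S ✓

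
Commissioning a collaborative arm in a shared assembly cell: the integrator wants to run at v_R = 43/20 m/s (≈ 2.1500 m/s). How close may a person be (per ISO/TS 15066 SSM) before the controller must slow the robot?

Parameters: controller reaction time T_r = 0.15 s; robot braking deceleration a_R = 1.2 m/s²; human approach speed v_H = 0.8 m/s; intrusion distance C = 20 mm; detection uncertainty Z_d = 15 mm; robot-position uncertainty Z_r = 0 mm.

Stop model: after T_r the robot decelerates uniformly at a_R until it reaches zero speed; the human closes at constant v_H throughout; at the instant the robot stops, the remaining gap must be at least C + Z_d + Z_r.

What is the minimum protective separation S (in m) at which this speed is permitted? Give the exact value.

braking lasts T_s = (43/20)/(6/5) = 1.7917 s
robot in T_r: 2.1500·0.1500 = 0.3225 m
robot covers 2.1500·1.7917 − ½·1.2000·1.7917² = 1.9260 m while stopping
person approaches 0.8000·(0.1500+1.7917) = 1.5533 m
margins: 0.0200+0.0150+0.0000 = 0.0350 m
S_min ≈ 0.3225+1.9260+1.5533+0.0350  ⇒  S_min = 6139/1600 m

S_min = 6139/1600 m = 3.8369 m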